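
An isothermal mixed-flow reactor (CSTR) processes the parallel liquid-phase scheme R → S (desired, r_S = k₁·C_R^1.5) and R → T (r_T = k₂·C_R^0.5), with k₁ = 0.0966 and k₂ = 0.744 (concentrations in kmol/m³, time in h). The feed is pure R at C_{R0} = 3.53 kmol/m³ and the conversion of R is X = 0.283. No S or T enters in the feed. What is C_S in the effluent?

Exit C_R = C_{R0}(1−X) = 3.53×0.717 = 2.531 kmol/m³.
In a CSTR the entire volume is at exit conditions, so r_S = 0.0966×2.531^1.5 = 0.3890 and r_T = 0.744×2.531^0.5 = 1.184.
Fraction of consumed R going to S: r_S/(r_S+r_T) = 0.2473.
C_S = 0.2473·C_{R0}·X = 0.2473×3.53×0.283 = 0.247 kmol/m³.

0.247 kmol/m³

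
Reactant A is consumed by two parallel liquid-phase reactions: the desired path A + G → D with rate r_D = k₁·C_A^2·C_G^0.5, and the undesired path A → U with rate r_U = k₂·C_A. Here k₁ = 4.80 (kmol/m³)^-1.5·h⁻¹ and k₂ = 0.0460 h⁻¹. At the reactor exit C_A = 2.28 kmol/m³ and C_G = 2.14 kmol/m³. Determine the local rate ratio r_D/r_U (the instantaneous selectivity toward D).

S_{D/U} = r_D/r_U = (k₁·C_A^2·C_G^0.5)/(k₂·C_A) = (k₁/k₂)·C_A·C_G^0.5.
= (4.80×2.280^2×2.140^0.5) / (0.0460×2.280) = 36.50/0.1049 = 348.
Since the desired path is higher order in A, keeping C_A high (PFR or concentrated feed) favours D.

348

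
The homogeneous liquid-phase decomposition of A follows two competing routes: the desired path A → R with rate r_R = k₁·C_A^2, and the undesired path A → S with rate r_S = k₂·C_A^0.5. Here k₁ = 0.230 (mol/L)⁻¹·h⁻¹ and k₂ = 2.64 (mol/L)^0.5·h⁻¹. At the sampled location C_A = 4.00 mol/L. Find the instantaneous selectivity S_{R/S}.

S_{R/S} = r_R/r_S = (k₁·C_A^2)/(k₂·C_A^0.5) = (k₁/k₂)·C_A^1.5.
= (0.230×4.000^2) / (2.64×4.000^0.5) = 3.680/5.280 = 0.697.

0.697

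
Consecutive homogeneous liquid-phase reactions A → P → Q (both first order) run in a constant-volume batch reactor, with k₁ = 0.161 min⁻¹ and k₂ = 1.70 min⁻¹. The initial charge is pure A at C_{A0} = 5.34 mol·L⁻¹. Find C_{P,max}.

Evaluating C_P at t_opt = ln(k₂/k₁)/(k₂−k₁) gives C_{P,max}/C_{A0} = (k₁/k₂)^[k₂/(k₂−k₁)].
= (0.161/1.70)^(1.70/(1.70−0.161)) = (0.09471)^(1.105) = 0.07401.
C_{P,max} = 0.07401×5.34 = 0.395 mol·L⁻¹.

0.395 mol·L⁻¹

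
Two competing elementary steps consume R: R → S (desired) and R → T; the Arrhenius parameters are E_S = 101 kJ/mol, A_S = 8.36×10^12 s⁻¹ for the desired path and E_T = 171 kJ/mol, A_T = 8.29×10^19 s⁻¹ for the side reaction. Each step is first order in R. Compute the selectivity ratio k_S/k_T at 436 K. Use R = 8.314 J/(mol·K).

24.6

k_S/k_T = (A_S/A_T)·exp[−(E_S−E_T)/(RT)] = (A_S/A_T)·exp[(E_T−E_S)/(RT)].
(E_T−E_S)/(RT) = (171−101)×10³/(8.314×436) = 70000/3625 = 19.31.
k_S/k_T = (8.36×10^12/8.29×10^19)·exp(19.31) = 1.008×10^-7 × 2.436×10^8 = 24.6.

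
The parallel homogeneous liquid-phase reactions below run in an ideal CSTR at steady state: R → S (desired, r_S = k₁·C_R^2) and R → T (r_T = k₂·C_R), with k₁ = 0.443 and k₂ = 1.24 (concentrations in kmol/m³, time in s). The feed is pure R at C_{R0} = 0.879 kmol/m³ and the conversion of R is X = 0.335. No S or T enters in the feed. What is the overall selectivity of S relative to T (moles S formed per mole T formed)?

0.209

Exit C_R = C_{R0}(1−X) = 0.879×0.665 = 0.5845 kmol/m³.
A CSTR operates uniformly at the exit composition, giving r_S = 0.1514 and r_T = 0.7248 (each k·C_R^n at C_R = 0.5845).
Overall selectivity = C_S/C_T = r_Sτ/(r_Tτ) = r_S/r_T = 0.209.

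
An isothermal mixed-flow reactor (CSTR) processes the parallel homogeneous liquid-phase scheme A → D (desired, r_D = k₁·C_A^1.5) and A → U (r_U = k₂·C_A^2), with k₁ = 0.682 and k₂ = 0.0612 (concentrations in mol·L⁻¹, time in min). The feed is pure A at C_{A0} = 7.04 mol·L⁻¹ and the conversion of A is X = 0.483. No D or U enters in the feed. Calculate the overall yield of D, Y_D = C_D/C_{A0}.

Exit C_A = C_{A0}(1−X) = 7.04×0.517 = 3.640 mol·L⁻¹.
In a CSTR the entire volume is at exit conditions, so r_D = 0.682×3.640^1.5 = 4.736 and r_U = 0.0612×3.640^2 = 0.8107.
Fraction of consumed A going to D: r_D/(r_D+r_U) = 0.8538.
C_D = 0.8538·C_{A0}·X = 0.8538×7.04×0.483 = 2.90 mol·L⁻¹; Y_D = C_D/C_{A0} = 0.412.

0.412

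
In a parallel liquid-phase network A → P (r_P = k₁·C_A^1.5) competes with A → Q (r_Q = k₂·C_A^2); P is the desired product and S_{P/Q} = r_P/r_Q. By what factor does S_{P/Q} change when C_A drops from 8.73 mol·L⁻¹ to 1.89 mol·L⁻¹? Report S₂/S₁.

2.15

S_{P/Q} = (k₁/k₂)·C_A^-0.5, so S₂/S₁ = (C_{A,2}/C_{A,1})^-0.5.
= (1.89/8.73)^(-0.5) = (0.2165)^(-0.5) = 2.15.
Selectivity toward P rises as C_A falls — low-concentration operation is favoured.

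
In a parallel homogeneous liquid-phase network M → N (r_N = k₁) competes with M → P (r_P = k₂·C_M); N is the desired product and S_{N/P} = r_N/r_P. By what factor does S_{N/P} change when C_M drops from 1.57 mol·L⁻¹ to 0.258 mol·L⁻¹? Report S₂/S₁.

6.09

S_{N/P} = (k₁/k₂)·C_M⁻¹, so S₂/S₁ = (C_{M,2}/C_{M,1})⁻¹.
= 1.57/0.258 = 6.09.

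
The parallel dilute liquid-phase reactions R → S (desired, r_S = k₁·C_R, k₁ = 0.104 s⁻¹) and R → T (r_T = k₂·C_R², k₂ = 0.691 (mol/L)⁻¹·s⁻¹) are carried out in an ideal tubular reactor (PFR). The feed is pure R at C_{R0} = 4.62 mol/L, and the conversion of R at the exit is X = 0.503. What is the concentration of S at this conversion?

0.100 mol/L

C_R = C_{R0}(1−X) = 2.296 mol/L.
Along a PFR/batch, dC_S/dC_R = −r_S/(r_S+r_T) = −k₁/(k₁+k₂·C_R).
Integrating from C_{R0} to C_R: C_S = (0.104/0.691)·ln[(0.104+0.691·4.62)/(0.104+0.691·2.30)] = 0.1505·ln(3.296/1.691) = 0.1005 mol/L.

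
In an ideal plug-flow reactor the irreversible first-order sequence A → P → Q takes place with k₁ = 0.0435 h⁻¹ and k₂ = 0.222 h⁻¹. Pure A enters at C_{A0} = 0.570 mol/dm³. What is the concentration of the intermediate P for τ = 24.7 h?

For first-order series with pure A initially, C_P(τ) = k₁C_{A0}/(k₂−k₁)·(e^(−k₁τ) − e^(−k₂τ)).
e^(−k₁τ) = e^(−0.0435×24.7) = e^(−1.074) = 0.3415; e^(−k₂τ) = e^(−5.483) = 0.004155.
C_P = 0.0435×0.570/(0.222−0.0435) × (0.3415−0.004155) = 0.1389×0.3373 = 0.04686 mol/dm³.

0.0469 mol/dm³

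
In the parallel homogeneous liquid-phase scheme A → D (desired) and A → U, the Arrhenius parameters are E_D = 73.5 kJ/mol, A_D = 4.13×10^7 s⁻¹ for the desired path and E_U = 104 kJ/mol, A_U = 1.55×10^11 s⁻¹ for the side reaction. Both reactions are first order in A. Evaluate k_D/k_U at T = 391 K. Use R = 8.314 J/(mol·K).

3.16

Since both paths have the same order in A, the concentration cancels and S_{D/U} = k_D/k_U = (A_D/A_U)·exp[(E_U−E_D)/(RT)].
(E_U−E_D)/(RT) = (104−73.5)×10³/(8.314×391) = 30500/3251 = 9.382.
k_D/k_U = (4.13×10^7/1.55×10^11)·exp(9.382) = 2.665×10^-4 × 11877 = 3.16.
Since E_D < E_U, lowering the temperature improves selectivity toward D.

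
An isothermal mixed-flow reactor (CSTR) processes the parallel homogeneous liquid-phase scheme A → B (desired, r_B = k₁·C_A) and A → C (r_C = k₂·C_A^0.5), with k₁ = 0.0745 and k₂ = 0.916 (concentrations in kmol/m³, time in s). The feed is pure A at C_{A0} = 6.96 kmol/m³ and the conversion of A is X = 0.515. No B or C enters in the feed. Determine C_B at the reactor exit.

Exit C_A = C_{A0}(1−X) = 6.96×0.485 = 3.376 kmol/m³.
In a CSTR the entire volume is at exit conditions, so r_B = 0.0745×3.376 = 0.2515 and r_C = 0.916×3.376^0.5 = 1.683.
Fraction of consumed A going to B: r_B/(r_B+r_C) = 0.1300.
C_B = 0.1300·C_{A0}·X = 0.1300×6.96×0.515 = 0.466 kmol/m³.

0.466 kmol/m³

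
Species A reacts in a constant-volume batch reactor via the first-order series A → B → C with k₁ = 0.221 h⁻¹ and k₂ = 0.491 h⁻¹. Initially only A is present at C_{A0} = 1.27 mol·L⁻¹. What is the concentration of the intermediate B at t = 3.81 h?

0.288 mol·L⁻¹

For first-order series with pure A initially, C_B(t) = k₁C_{A0}/(k₂−k₁)·(e^(−k₁t) − e^(−k₂t)).
e^(−k₁t) = e^(−0.221×3.81) = e^(−0.8420) = 0.4308; e^(−k₂t) = e^(−1.871) = 0.1540.
C_B = 0.221×1.27/(0.491−0.221) × (0.4308−0.1540) = 1.040×0.2768 = 0.2878 mol·L⁻¹.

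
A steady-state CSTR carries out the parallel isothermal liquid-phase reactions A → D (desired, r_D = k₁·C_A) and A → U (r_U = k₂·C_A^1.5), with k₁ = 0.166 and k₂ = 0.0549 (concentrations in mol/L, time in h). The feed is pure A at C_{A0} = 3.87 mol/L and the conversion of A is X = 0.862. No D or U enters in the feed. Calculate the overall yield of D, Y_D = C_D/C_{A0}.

Exit C_A = C_{A0}(1−X) = 3.87×0.138 = 0.5341 mol/L.
Rates in a CSTR are evaluated at the outlet concentration: r_D = 0.166×0.5341 = 0.08865, r_U = 0.0549×0.5341^1.5 = 0.02143.
Fraction of consumed A going to D: r_D/(r_D+r_U) = 0.8054.
C_D = 0.8054·C_{A0}·X = 0.8054×3.87×0.862 = 2.69 mol/L; Y_D = C_D/C_{A0} = 0.694.

0.694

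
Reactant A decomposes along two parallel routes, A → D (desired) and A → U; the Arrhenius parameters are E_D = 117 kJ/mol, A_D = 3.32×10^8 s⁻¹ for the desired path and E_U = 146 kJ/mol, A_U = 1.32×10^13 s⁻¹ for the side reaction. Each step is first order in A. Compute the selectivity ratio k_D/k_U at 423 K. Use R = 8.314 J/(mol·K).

0.0959

k_D/k_U = (A_D/A_U)·exp[−(E_D−E_U)/(RT)] = (A_D/A_U)·exp[(E_U−E_D)/(RT)].
(E_U−E_D)/(RT) = (146−117)×10³/(8.314×423) = 29000/3517 = 8.246.
k_D/k_U = (3.32×10^8/1.32×10^13)·exp(8.246) = 2.515×10^-5 × 3813 = 0.0959.
Since E_D < E_U, lowering the temperature improves selectivity toward D.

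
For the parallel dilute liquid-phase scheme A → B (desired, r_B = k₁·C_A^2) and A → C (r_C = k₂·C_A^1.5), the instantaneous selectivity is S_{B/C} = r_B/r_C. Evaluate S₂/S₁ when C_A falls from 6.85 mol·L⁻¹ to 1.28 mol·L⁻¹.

0.432

S_{B/C} = (k₁/k₂)·C_A^0.5, so S₂/S₁ = (C_{A,2}/C_{A,1})^0.5.
= (1.28/6.85)^0.5 = (0.1869)^0.5 = 0.432.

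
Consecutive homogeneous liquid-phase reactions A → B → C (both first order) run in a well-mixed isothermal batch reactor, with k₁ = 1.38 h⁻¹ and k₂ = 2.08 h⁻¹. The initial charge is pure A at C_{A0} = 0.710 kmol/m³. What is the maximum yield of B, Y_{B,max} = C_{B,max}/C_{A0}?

0.295

Evaluating C_B at t_opt = ln(k₂/k₁)/(k₂−k₁) gives C_{B,max}/C_{A0} = (k₁/k₂)^[k₂/(k₂−k₁)].
= (1.38/2.08)^(2.08/(2.08−1.38)) = (0.6635)^(2.971) = 0.2955.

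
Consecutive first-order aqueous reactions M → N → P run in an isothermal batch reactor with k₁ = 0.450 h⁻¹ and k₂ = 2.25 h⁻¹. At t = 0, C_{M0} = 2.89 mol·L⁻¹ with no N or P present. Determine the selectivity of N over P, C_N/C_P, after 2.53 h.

0.132

The intermediate concentration in a first-order A→B→C sequence is C_N = k₁C_{M0}(e^(−k₁t) − e^(−k₂t))/(k₂−k₁).
e^(−k₁t) = e^(−0.450×2.53) = e^(−1.138) = 0.3203; e^(−k₂t) = e^(−5.692) = 0.003371.
C_N = 0.450×2.89/(2.25−0.450) × (0.3203−0.003371) = 0.7225×0.3169 = 0.2290 mol·L⁻¹.
C_M = C_{M0}e^(−k₁t) = 0.9257 mol·L⁻¹, so C_P = C_{M0}−C_M−C_N = 1.735 mol·L⁻¹; C_N/C_P = 0.132.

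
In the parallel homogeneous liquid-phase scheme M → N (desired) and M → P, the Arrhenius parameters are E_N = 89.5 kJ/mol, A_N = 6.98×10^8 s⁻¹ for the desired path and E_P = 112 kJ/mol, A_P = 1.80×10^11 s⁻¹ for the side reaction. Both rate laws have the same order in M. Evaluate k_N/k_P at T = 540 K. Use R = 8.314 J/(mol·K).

With equal orders, S_{N/P} = k_N/k_P = (A_N/A_P)·exp[(E_P−E_N)/(RT)].
(E_P−E_N)/(RT) = (112−89.5)×10³/(8.314×540) = 22500/4490 = 5.012.
k_N/k_P = (6.98×10^8/1.80×10^11)·exp(5.012) = 0.003878 × 150.1 = 0.582.

0.582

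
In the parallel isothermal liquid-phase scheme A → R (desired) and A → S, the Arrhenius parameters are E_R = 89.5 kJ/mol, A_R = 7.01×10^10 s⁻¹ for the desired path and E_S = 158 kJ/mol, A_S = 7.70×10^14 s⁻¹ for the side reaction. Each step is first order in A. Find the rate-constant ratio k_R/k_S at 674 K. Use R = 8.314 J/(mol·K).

18.5

With equal orders, S_{R/S} = k_R/k_S = (A_R/A_S)·exp[(E_S−E_R)/(RT)].
(E_S−E_R)/(RT) = (158−89.5)×10³/(8.314×674) = 68500/5604 = 12.22.
k_R/k_S = (7.01×10^10/7.70×10^14)·exp(12.22) = 9.104×10^-5 × 2.037×10^5 = 18.5.
Since E_R < E_S, lowering the temperature improves selectivity toward R.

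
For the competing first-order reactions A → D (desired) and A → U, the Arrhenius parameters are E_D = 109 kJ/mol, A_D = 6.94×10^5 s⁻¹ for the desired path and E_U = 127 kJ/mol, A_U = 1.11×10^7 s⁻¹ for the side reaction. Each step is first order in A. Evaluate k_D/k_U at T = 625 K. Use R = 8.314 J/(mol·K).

2.00

k_D/k_U = (A_D/A_U)·exp[−(E_D−E_U)/(RT)] = (A_D/A_U)·exp[(E_U−E_D)/(RT)].
(E_U−E_D)/(RT) = (127−109)×10³/(8.314×625) = 18000/5196 = 3.464.
k_D/k_U = (6.94×10^5/1.11×10^7)·exp(3.464) = 0.06252 × 31.95 = 2.00.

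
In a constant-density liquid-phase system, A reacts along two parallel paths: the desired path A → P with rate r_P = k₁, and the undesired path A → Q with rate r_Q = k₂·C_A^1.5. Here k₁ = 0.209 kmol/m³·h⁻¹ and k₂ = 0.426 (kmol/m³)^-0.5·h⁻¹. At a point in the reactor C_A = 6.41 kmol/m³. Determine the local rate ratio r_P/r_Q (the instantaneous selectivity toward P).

S_{P/Q} = r_P/r_Q = (k₁)/(k₂·C_A^1.5) = (k₁/k₂)·C_A^-1.5.
= (0.209) / (0.426×6.410^1.5) = 0.2090/6.913 = 0.0302.
The undesired path is higher order in A, so low C_A (CSTR or dilute feed) favours P.

0.0302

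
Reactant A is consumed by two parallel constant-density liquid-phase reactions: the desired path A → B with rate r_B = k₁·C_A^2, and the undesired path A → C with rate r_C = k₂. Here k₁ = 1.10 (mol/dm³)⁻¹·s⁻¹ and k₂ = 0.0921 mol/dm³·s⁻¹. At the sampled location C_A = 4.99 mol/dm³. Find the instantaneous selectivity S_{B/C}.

297

S_{B/C} = r_B/r_C = (k₁·C_A^2)/(k₂) = (k₁/k₂)·C_A^2.
= (1.10×4.990^2) / (0.0921) = 27.39/0.09210 = 297.
Since the desired path is higher order in A, keeping C_A high (PFR or concentrated feed) favours B.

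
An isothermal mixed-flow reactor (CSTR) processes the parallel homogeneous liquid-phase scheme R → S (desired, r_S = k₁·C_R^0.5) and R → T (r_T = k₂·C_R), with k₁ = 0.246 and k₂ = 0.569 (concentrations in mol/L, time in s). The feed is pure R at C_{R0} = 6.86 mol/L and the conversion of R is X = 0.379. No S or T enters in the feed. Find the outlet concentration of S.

0.450 mol/L

Exit C_R = C_{R0}(1−X) = 6.86×0.621 = 4.260 mol/L.
In a CSTR the entire volume is at exit conditions, so r_S = 0.246×4.260^0.5 = 0.5077 and r_T = 0.569×4.260 = 2.424.
Fraction of consumed R going to S: r_S/(r_S+r_T) = 0.1732.
C_S = 0.1732·C_{R0}·X = 0.1732×6.86×0.379 = 0.450 mol/L.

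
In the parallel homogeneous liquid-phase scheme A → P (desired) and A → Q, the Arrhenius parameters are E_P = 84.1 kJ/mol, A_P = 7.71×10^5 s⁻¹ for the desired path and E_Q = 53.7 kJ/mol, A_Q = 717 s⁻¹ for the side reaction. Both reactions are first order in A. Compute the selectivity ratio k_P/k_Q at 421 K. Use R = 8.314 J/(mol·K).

With equal orders, S_{P/Q} = k_P/k_Q = (A_P/A_Q)·exp[(E_Q−E_P)/(RT)].
(E_Q−E_P)/(RT) = (53.7−84.1)×10³/(8.314×421) = -30400/3500 = -8.685.
k_P/k_Q = (7.71×10^5/717)·exp(-8.685) = 1075 × 1.691×10^-4 = 0.182.

0.182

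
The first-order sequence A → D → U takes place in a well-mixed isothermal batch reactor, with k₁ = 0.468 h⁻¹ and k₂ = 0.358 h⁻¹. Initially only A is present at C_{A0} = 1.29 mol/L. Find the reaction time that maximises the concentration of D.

Setting dC_D/dt = 0 gives t_opt = ln(k₂/k₁)/(k₂−k₁).
= ln(0.358/0.468)/(0.358−0.468) = ln(0.7650)/-0.1100 = -0.2679/-0.1100 = 2.44 h.

2.44 h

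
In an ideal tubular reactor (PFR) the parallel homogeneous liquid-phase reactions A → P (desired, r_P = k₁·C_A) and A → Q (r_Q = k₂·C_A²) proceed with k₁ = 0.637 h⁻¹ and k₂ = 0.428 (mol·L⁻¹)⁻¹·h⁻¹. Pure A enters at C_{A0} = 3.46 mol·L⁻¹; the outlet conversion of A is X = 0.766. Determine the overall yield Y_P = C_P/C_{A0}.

0.330

C_A = C_{A0}(1−X) = 0.8096 mol·L⁻¹.
Along a PFR/batch, dC_P/dC_A = −r_P/(r_P+r_Q) = −k₁/(k₁+k₂·C_A).
Integrating from C_{A0} to C_A: C_P = (0.637/0.428)·ln[(0.637+0.428·3.46)/(0.637+0.428·0.810)] = 1.488·ln(2.118/0.9835) = 1.142 mol·L⁻¹.
Y_P = C_P/C_{A0} = 1.142/3.46 = 0.330.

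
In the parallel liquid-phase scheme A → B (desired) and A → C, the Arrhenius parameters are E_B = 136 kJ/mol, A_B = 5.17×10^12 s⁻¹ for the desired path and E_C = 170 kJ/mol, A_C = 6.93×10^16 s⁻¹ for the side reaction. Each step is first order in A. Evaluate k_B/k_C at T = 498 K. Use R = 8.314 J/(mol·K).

k_B/k_C = (A_B/A_C)·exp[−(E_B−E_C)/(RT)] = (A_B/A_C)·exp[(E_C−E_B)/(RT)].
(E_C−E_B)/(RT) = (170−136)×10³/(8.314×498) = 34000/4140 = 8.212.
k_B/k_C = (5.17×10^12/6.93×10^16)·exp(8.212) = 7.460×10^-5 × 3684 = 0.275.

0.275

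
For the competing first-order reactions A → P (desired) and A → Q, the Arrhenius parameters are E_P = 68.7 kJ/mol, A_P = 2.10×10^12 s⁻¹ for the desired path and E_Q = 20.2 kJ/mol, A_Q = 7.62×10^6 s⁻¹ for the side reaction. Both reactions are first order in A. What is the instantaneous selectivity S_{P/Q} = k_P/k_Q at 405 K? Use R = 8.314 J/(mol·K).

Since both paths have the same order in A, the concentration cancels and S_{P/Q} = k_P/k_Q = (A_P/A_Q)·exp[(E_Q−E_P)/(RT)].
(E_Q−E_P)/(RT) = (20.2−68.7)×10³/(8.314×405) = -48500/3367 = -14.40.
k_P/k_Q = (2.10×10^12/7.62×10^6)·exp(-14.40) = 2.756×10^5 × 5.553×10^-7 = 0.153.
Since E_P > E_Q, raising the temperature improves selectivity toward P.

0.153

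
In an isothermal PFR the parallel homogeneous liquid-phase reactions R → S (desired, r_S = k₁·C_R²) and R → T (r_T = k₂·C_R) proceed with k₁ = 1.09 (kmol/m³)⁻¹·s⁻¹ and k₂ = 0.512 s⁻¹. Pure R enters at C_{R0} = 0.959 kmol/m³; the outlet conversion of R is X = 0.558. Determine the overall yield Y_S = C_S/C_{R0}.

C_R = C_{R0}(1−X) = 0.4239 kmol/m³.
Along a PFR/batch, dC_T/dC_R = −r_T/(r_S+r_T) = −k₂/(k₂+k₁·C_R).
Integrating from C_{R0} to C_R: C_T = (0.512/1.09)·ln[(0.512+1.09·0.959)/(0.512+1.09·0.424)] = 0.4697·ln(1.557/0.9740) = 0.2204 kmol/m³.
Then C_S = (C_{R0}−C_R) − C_T = 0.5351 − 0.2204 = 0.3147 kmol/m³.
Y_S = C_S/C_{R0} = 0.3147/0.959 = 0.328.

0.328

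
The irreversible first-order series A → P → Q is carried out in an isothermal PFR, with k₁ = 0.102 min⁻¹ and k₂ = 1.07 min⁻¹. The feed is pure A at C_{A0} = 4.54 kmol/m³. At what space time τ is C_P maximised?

2.43 min

Setting dC_P/dτ = 0 gives τ_opt = ln(k₂/k₁)/(k₂−k₁).
= ln(1.07/0.102)/(1.07−0.102) = ln(10.49)/0.9680 = 2.350/0.9680 = 2.43 min.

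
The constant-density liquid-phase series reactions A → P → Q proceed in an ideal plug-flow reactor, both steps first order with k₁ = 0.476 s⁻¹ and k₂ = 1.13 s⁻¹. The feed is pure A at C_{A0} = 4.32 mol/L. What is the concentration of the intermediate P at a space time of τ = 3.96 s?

0.442 mol/L

For first-order series with pure A initially, C_P(τ) = k₁C_{A0}/(k₂−k₁)·(e^(−k₁τ) − e^(−k₂τ)).
e^(−k₁τ) = e^(−0.476×3.96) = e^(−1.885) = 0.1518; e^(−k₂τ) = e^(−4.475) = 0.01139.
C_P = 0.476×4.32/(1.13−0.476) × (0.1518−0.01139) = 3.144×0.1404 = 0.4416 mol/L.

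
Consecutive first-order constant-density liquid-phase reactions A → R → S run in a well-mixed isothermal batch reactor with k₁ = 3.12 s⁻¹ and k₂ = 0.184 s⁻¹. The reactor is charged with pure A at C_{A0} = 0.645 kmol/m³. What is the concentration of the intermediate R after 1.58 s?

0.508 kmol/m³

For first-order series with pure A initially, C_R(t) = k₁C_{A0}/(k₂−k₁)·(e^(−k₁t) − e^(−k₂t)).
e^(−k₁t) = e^(−3.12×1.58) = e^(−4.930) = 0.007229; e^(−k₂t) = e^(−0.2907) = 0.7477.
C_R = 3.12×0.645/(0.184−3.12) × (0.007229−0.7477) = (-0.6854)×(-0.7405) = 0.5076 kmol/m³.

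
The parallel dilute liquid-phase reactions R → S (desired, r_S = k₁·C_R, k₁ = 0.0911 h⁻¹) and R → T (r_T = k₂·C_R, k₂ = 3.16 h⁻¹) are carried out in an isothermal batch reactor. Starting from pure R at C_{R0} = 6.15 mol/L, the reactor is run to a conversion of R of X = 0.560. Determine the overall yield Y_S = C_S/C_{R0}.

0.0157

C_R = C_{R0}(1−X) = 2.706 mol/L.
Both paths are first order in R, so the instantaneous fraction to S is constant: dC_S/d(−C_R) = k₁/(k₁+k₂) = 0.02802.
C_S = 0.02802·(C_{R0}−C_R) = 0.02802×3.444 = 0.0965 mol/L.
Y_S = C_S/C_{R0} = 0.09651/6.15 = 0.0157.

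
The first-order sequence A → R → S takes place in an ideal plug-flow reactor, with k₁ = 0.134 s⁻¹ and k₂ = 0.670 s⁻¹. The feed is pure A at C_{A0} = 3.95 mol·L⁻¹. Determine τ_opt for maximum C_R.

The intermediate peaks when r₁ = r₂, i.e. k₁e^(−k₁τ) = k₂e^(−k₂τ), giving τ_opt = ln(k₂/k₁)/(k₂−k₁).
= ln(0.670/0.134)/(0.670−0.134) = ln(5.000)/0.5360 = 1.609/0.5360 = 3.00 s.

3.00 s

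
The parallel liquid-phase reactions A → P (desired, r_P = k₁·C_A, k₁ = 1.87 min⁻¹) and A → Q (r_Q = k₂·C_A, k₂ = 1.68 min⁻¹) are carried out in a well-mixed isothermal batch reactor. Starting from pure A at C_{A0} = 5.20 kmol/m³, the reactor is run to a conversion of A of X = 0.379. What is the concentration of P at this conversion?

1.04 kmol/m³

C_A = C_{A0}(1−X) = 3.229 kmol/m³.
Both paths are first order in A, so the instantaneous fraction to P is constant: dC_P/d(−C_A) = k₁/(k₁+k₂) = 0.5268.
C_P = 0.5268·(C_{A0}−C_A) = 0.5268×1.971 = 1.04 kmol/m³.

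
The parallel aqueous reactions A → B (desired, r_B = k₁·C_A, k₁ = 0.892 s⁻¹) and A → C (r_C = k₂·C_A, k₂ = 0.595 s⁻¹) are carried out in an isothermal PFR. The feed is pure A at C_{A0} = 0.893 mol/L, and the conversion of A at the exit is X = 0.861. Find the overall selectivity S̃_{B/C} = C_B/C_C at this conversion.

C_A = C_{A0}(1−X) = 0.1241 mol/L.
Both paths are first order in A, so the instantaneous fraction to B is constant: dC_B/d(−C_A) = k₁/(k₁+k₂) = 0.5999.
C_B = 0.5999·(C_{A0}−C_A) = 0.5999×0.7689 = 0.461 mol/L.
C_C = (C_{A0}−C_A)−C_B = 0.3077 mol/L; S̃_{B/C} = 0.4612/0.3077 = 1.50.

1.50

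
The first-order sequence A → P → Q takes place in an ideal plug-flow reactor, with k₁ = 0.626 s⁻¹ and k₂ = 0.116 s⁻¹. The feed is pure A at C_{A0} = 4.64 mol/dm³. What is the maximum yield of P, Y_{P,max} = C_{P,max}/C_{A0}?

0.682

Evaluating C_P at τ_opt = ln(k₂/k₁)/(k₂−k₁) gives C_{P,max}/C_{A0} = (k₁/k₂)^[k₂/(k₂−k₁)].
= (0.626/0.116)^(0.116/(0.116−0.626)) = (5.397)^(-0.2275) = 0.6815.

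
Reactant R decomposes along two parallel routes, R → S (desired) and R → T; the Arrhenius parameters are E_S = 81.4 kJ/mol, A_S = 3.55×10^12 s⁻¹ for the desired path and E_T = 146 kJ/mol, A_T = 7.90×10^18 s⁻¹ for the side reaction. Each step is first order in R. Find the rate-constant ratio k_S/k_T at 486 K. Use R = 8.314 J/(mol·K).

k_S/k_T = (A_S/A_T)·exp[−(E_S−E_T)/(RT)] = (A_S/A_T)·exp[(E_T−E_S)/(RT)].
(E_T−E_S)/(RT) = (146−81.4)×10³/(8.314×486) = 64600/4041 = 15.99.
k_S/k_T = (3.55×10^12/7.90×10^18)·exp(15.99) = 4.494×10^-7 × 8.778×10^6 = 3.94.
Since E_S < E_T, lowering the temperature improves selectivity toward S.

3.94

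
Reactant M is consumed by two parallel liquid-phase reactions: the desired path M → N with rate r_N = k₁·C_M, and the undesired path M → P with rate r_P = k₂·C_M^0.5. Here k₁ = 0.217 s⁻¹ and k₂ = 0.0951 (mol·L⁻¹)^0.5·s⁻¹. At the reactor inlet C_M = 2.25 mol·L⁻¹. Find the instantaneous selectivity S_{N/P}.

3.42

S_{N/P} = r_N/r_P = (k₁·C_M)/(k₂·C_M^0.5) = (k₁/k₂)·C_M^0.5.
= (0.217×2.250) / (0.0951×2.250^0.5) = 0.4883/0.1426 = 3.42.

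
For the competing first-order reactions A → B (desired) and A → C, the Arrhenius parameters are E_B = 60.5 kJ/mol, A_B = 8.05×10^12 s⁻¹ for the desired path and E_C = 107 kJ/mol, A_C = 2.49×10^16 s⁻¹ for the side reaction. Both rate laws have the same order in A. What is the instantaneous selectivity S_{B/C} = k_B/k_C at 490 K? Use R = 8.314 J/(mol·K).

With equal orders, S_{B/C} = k_B/k_C = (A_B/A_C)·exp[(E_C−E_B)/(RT)].
(E_C−E_B)/(RT) = (107−60.5)×10³/(8.314×490) = 46500/4074 = 11.41.
k_B/k_C = (8.05×10^12/2.49×10^16)·exp(11.41) = 3.233×10^-4 × 90602 = 29.3.
Since E_B < E_C, lowering the temperature improves selectivity toward B.

29.3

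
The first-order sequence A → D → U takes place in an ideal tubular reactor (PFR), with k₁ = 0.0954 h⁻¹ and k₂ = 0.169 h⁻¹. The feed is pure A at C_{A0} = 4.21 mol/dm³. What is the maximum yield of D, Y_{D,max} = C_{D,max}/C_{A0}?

0.269

For a first-order series the maximum intermediate yield is C_{D,max}/C_{A0} = (k₁/k₂)^[k₂/(k₂−k₁)].
= (0.0954/0.169)^(0.169/(0.169−0.0954)) = (0.5645)^(2.296) = 0.2690.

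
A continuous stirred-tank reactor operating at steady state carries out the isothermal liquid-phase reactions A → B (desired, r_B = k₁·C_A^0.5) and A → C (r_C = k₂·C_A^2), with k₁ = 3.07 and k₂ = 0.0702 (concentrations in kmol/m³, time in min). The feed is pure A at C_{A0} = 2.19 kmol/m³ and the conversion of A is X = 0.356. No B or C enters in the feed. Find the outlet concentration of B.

Exit C_A = C_{A0}(1−X) = 2.19×0.644 = 1.410 kmol/m³.
Rates in a CSTR are evaluated at the outlet concentration: r_B = 3.07×1.410^0.5 = 3.646, r_C = 0.0702×1.410^2 = 0.1396.
Fraction of consumed A going to B: r_B/(r_B+r_C) = 0.9631.
C_B = 0.9631·C_{A0}·X = 0.9631×2.19×0.356 = 0.751 kmol/m³.

0.751 kmol/m³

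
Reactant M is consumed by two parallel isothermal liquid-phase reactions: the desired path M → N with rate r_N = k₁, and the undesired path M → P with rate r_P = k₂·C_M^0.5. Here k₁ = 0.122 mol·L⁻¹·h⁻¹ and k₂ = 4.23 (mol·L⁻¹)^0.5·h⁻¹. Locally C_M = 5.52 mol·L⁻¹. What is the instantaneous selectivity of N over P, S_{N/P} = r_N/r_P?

S_{N/P} = r_N/r_P = (k₁)/(k₂·C_M^0.5) = (k₁/k₂)·C_M^-0.5.
= (0.122) / (4.23×5.520^0.5) = 0.1220/9.938 = 0.0123.
The undesired path is higher order in M, so low C_M (CSTR or dilute feed) favours N.

0.0123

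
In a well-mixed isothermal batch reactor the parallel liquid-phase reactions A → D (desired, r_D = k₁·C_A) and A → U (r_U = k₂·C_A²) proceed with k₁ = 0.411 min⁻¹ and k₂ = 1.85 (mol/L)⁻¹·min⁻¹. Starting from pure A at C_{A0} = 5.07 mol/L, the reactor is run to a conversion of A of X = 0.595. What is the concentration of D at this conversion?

C_A = C_{A0}(1−X) = 2.053 mol/L.
Along a PFR/batch, dC_D/dC_A = −r_D/(r_D+r_U) = −k₁/(k₁+k₂·C_A).
Integrating from C_{A0} to C_A: C_D = (0.411/1.85)·ln[(0.411+1.85·5.07)/(0.411+1.85·2.05)] = 0.2222·ln(9.790/4.210) = 0.1875 mol/L.

0.188 mol/L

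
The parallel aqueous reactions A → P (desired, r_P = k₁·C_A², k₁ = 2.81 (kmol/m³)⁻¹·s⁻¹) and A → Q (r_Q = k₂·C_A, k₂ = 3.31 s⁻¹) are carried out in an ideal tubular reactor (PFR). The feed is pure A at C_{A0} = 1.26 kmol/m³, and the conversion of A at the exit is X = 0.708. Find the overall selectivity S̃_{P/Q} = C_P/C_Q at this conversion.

C_A = C_{A0}(1−X) = 0.3679 kmol/m³.
Along a PFR/batch, dC_Q/dC_A = −r_Q/(r_P+r_Q) = −k₂/(k₂+k₁·C_A).
Integrating from C_{A0} to C_A: C_Q = (3.31/2.81)·ln[(3.31+2.81·1.26)/(3.31+2.81·0.368)] = 1.178·ln(6.851/4.344) = 0.5366 kmol/m³.
Then C_P = (C_{A0}−C_A) − C_Q = 0.8921 − 0.5366 = 0.3554 kmol/m³.
S̃_{P/Q} = C_P/C_Q = 0.3554/0.5366 = 0.662.

0.662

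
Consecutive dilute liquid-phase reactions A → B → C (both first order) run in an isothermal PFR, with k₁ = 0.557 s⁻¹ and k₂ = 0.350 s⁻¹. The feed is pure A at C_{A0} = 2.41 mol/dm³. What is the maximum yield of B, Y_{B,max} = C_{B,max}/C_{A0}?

0.456

At the optimum, C_{B,max}/C_{A0} = (k₁/k₂)^[k₂/(k₂−k₁)].
= (0.557/0.350)^(0.350/(0.350−0.557)) = (1.591)^(-1.691) = 0.4558.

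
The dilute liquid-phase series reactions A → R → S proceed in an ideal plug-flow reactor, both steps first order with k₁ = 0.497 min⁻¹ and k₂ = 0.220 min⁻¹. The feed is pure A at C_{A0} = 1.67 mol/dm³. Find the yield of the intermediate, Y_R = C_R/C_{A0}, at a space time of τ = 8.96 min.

For first-order series with pure A initially, C_R(τ) = k₁C_{A0}/(k₂−k₁)·(e^(−k₁τ) − e^(−k₂τ)).
e^(−k₁τ) = e^(−0.497×8.96) = e^(−4.453) = 0.01164; e^(−k₂τ) = e^(−1.971) = 0.1393.
C_R = 0.497×1.67/(0.220−0.497) × (0.01164−0.1393) = (-2.996)×(-0.1276) = 0.3825 mol/dm³.
Y_R = C_R/C_{A0} = 0.3825/1.67 = 0.229.

0.229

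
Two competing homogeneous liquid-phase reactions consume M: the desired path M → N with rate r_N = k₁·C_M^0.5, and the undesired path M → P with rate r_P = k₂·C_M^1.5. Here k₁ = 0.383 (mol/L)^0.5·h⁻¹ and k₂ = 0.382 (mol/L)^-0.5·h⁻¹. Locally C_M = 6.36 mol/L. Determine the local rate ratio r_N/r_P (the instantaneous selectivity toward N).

0.158

S_{N/P} = r_N/r_P = (k₁·C_M^0.5)/(k₂·C_M^1.5) = (k₁/k₂)·C_M⁻¹.
= (0.383×6.360^0.5) / (0.382×6.360^1.5) = 0.9659/6.127 = 0.158.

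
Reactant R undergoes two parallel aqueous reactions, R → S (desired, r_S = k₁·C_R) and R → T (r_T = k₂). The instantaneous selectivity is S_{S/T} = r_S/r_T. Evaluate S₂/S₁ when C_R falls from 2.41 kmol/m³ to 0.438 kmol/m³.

0.182

S_{S/T} = (k₁/k₂)·C_R, so S₂/S₁ = (C_{R,2}/C_{R,1}).
= 0.438/2.41 = 0.182.
Selectivity toward S falls as C_R falls — high-concentration operation is favoured.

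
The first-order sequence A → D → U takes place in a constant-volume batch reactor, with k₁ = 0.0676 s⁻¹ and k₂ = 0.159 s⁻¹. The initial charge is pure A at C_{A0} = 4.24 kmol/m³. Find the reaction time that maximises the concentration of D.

9.36 s

Setting dC_D/dt = 0 gives t_opt = ln(k₂/k₁)/(k₂−k₁).
= ln(0.159/0.0676)/(0.159−0.0676) = ln(2.352)/0.09140 = 0.8553/0.09140 = 9.36 s.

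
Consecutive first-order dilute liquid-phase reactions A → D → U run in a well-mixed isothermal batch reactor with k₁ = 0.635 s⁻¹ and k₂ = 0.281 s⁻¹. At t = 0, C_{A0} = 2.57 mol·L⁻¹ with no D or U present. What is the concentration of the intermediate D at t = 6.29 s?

0.702 mol·L⁻¹

For first-order series with pure A initially, C_D(t) = k₁C_{A0}/(k₂−k₁)·(e^(−k₁t) − e^(−k₂t)).
e^(−k₁t) = e^(−0.635×6.29) = e^(−3.994) = 0.01842; e^(−k₂t) = e^(−1.767) = 0.1708.
C_D = 0.635×2.57/(0.281−0.635) × (0.01842−0.1708) = (-4.610)×(-0.1523) = 0.7023 mol·L⁻¹.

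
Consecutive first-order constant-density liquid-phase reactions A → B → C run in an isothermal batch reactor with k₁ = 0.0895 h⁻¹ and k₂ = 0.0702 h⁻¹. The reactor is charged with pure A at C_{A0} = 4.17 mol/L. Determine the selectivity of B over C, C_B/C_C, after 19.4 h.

For first-order series with pure A initially, C_B(t) = k₁C_{A0}/(k₂−k₁)·(e^(−k₁t) − e^(−k₂t)).
e^(−k₁t) = e^(−0.0895×19.4) = e^(−1.736) = 0.1762; e^(−k₂t) = e^(−1.362) = 0.2562.
C_B = 0.0895×4.17/(0.0702−0.0895) × (0.1762−0.2562) = (-19.34)×(-0.08001) = 1.547 mol/L.
C_A = C_{A0}e^(−k₁t) = 0.7346 mol/L, so C_C = C_{A0}−C_A−C_B = 1.888 mol/L; C_B/C_C = 0.819.

0.819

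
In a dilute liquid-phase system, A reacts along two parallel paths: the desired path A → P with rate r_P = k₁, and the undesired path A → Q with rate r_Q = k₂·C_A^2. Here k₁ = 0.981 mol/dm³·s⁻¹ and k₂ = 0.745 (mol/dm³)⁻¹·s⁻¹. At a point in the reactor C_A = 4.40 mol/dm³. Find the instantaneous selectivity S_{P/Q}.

0.0680

S_{P/Q} = r_P/r_Q = (k₁)/(k₂·C_A^2) = (k₁/k₂)·C_A^-2.
= (0.981) / (0.745×4.400^2) = 0.9810/14.42 = 0.0680.
The undesired path is higher order in A, so low C_A (CSTR or dilute feed) favours P.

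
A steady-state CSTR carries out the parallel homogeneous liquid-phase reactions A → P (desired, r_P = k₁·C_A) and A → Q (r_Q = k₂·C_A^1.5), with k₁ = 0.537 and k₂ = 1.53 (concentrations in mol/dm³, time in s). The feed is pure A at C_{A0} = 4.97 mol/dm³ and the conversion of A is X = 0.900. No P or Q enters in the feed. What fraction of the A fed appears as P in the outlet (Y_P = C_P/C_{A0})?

Exit C_A = C_{A0}(1−X) = 4.97×0.100 = 0.4970 mol/dm³.
Rates in a CSTR are evaluated at the outlet concentration: r_P = 0.537×0.4970 = 0.2669, r_Q = 1.53×0.4970^1.5 = 0.5361.
Fraction of consumed A going to P: r_P/(r_P+r_Q) = 0.3324.
C_P = 0.3324·C_{A0}·X = 0.3324×4.97×0.900 = 1.49 mol/dm³; Y_P = C_P/C_{A0} = 0.299.

0.299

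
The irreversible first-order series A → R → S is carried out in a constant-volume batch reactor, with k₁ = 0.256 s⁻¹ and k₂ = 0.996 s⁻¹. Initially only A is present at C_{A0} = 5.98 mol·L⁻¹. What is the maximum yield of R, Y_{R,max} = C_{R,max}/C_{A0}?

At the optimum, C_{R,max}/C_{A0} = (k₁/k₂)^[k₂/(k₂−k₁)].
= (0.256/0.996)^(0.996/(0.996−0.256)) = (0.2570)^(1.346) = 0.1606.

0.161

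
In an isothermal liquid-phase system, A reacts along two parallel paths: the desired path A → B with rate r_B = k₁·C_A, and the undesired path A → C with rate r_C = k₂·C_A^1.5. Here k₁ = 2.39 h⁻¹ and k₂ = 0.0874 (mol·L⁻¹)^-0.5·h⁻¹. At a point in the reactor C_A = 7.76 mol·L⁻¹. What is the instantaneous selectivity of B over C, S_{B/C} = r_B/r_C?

9.82

S_{B/C} = r_B/r_C = (k₁·C_A)/(k₂·C_A^1.5) = (k₁/k₂)·C_A^-0.5.
= (2.39×7.760) / (0.0874×7.760^1.5) = 18.55/1.889 = 9.82.
The undesired path is higher order in A, so low C_A (CSTR or dilute feed) favours B.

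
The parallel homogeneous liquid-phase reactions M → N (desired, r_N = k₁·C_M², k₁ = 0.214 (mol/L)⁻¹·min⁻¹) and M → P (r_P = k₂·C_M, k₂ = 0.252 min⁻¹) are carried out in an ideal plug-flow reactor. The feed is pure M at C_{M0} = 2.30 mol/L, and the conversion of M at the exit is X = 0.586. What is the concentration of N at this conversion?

C_M = C_{M0}(1−X) = 0.9522 mol/L.
Along a PFR/batch, dC_P/dC_M = −r_P/(r_N+r_P) = −k₂/(k₂+k₁·C_M).
Integrating from C_{M0} to C_M: C_P = (0.252/0.214)·ln[(0.252+0.214·2.30)/(0.252+0.214·0.952)] = 1.178·ln(0.7442/0.4558) = 0.5774 mol/L.
Then C_N = (C_{M0}−C_M) − C_P = 1.348 − 0.5774 = 0.7704 mol/L.

0.770 mol/L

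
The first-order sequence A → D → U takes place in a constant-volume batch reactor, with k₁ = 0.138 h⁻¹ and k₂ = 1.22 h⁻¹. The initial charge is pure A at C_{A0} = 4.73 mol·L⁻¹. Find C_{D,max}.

0.405 mol·L⁻¹

At the optimum, C_{D,max}/C_{A0} = (k₁/k₂)^[k₂/(k₂−k₁)].
= (0.138/1.22)^(1.22/(1.22−0.138)) = (0.1131)^(1.128) = 0.08567.
C_{D,max} = 0.08567×4.73 = 0.405 mol·L⁻¹.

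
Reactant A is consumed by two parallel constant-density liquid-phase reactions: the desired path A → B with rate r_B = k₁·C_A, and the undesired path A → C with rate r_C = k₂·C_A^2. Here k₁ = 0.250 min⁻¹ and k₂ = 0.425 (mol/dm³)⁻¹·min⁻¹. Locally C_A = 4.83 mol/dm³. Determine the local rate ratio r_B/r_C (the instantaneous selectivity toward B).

S_{B/C} = r_B/r_C = (k₁·C_A)/(k₂·C_A^2) = (k₁/k₂)·C_A⁻¹.
= (0.250×4.830) / (0.425×4.830^2) = 1.208/9.915 = 0.122.
The undesired path is higher order in A, so low C_A (CSTR or dilute feed) favours B.

0.122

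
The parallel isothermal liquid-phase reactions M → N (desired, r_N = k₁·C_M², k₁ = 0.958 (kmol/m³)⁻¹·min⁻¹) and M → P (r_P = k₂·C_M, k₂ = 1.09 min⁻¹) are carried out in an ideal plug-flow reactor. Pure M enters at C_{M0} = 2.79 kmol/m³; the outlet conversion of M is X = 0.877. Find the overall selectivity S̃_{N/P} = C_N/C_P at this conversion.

C_M = C_{M0}(1−X) = 0.3432 kmol/m³.
Along a PFR/batch, dC_P/dC_M = −r_P/(r_N+r_P) = −k₂/(k₂+k₁·C_M).
Integrating from C_{M0} to C_M: C_P = (1.09/0.958)·ln[(1.09+0.958·2.79)/(1.09+0.958·0.343)] = 1.138·ln(3.763/1.419) = 1.110 kmol/m³.
Then C_N = (C_{M0}−C_M) − C_P = 2.447 − 1.110 = 1.337 kmol/m³.
S̃_{N/P} = C_N/C_P = 1.337/1.110 = 1.20.

1.20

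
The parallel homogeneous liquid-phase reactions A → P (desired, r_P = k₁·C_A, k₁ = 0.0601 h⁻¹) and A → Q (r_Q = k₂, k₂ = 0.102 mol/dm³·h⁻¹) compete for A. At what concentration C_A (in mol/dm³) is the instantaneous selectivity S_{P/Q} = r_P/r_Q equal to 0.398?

S_{P/Q} = (k₁/k₂)·C_A ⇒ C_A = S·k₂/k₁.
= 0.398×0.102/0.0601 = 0.675 mol/dm³.

0.675 mol/dm³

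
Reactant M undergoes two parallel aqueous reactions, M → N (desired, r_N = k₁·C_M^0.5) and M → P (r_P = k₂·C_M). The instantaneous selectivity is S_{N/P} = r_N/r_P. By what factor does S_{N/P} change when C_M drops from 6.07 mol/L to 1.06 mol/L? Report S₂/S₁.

2.39

S_{N/P} = (k₁/k₂)·C_M^-0.5, so S₂/S₁ = (C_{M,2}/C_{M,1})^-0.5.
= (1.06/6.07)^(-0.5) = (0.1746)^(-0.5) = 2.39.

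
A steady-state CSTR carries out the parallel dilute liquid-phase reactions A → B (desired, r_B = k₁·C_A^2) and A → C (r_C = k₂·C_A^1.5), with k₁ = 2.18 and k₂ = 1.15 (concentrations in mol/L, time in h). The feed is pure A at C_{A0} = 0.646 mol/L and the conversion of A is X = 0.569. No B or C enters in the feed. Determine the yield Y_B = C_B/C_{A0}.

0.285

Exit C_A = C_{A0}(1−X) = 0.646×0.431 = 0.2784 mol/L.
In a CSTR the entire volume is at exit conditions, so r_B = 2.18×0.2784^2 = 0.1690 and r_C = 1.15×0.2784^1.5 = 0.1690.
Fraction of consumed A going to B: r_B/(r_B+r_C) = 0.5001.
C_B = 0.5001·C_{A0}·X = 0.5001×0.646×0.569 = 0.184 mol/L; Y_B = C_B/C_{A0} = 0.285.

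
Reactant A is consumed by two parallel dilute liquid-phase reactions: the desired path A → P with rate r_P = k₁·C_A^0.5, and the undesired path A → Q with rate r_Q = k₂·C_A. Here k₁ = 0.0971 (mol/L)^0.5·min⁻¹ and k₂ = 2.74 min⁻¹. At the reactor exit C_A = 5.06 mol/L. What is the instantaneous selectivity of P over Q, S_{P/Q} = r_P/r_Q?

S_{P/Q} = r_P/r_Q = (k₁·C_A^0.5)/(k₂·C_A) = (k₁/k₂)·C_A^-0.5.
= (0.0971×5.060^0.5) / (2.74×5.060) = 0.2184/13.86 = 0.0158.
The undesired path is higher order in A, so low C_A (CSTR or dilute feed) favours P.

0.0158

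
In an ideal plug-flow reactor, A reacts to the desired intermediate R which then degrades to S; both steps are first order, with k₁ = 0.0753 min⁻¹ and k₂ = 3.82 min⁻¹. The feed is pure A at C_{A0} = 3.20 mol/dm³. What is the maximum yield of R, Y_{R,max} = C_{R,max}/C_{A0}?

Evaluating C_R at τ_opt = ln(k₂/k₁)/(k₂−k₁) gives C_{R,max}/C_{A0} = (k₁/k₂)^[k₂/(k₂−k₁)].
= (0.0753/3.82)^(3.82/(3.82−0.0753)) = (0.01971)^(1.020) = 0.01822.

0.0182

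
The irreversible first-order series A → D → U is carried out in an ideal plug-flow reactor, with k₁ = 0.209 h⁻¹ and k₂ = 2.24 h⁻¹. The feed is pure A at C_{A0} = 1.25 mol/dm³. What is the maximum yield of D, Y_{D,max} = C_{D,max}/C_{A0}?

0.0731

For a first-order series the maximum intermediate yield is C_{D,max}/C_{A0} = (k₁/k₂)^[k₂/(k₂−k₁)].
= (0.209/2.24)^(2.24/(2.24−0.209)) = (0.09330)^(1.103) = 0.07310.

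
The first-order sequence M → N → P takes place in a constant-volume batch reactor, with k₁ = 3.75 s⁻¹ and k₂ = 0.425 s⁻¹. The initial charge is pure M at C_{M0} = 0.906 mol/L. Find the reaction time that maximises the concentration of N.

0.655 s

Setting dC_N/dt = 0 gives t_opt = ln(k₂/k₁)/(k₂−k₁).
= ln(0.425/3.75)/(0.425−3.75) = ln(0.1133)/-3.325 = -2.177/-3.325 = 0.655 s.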